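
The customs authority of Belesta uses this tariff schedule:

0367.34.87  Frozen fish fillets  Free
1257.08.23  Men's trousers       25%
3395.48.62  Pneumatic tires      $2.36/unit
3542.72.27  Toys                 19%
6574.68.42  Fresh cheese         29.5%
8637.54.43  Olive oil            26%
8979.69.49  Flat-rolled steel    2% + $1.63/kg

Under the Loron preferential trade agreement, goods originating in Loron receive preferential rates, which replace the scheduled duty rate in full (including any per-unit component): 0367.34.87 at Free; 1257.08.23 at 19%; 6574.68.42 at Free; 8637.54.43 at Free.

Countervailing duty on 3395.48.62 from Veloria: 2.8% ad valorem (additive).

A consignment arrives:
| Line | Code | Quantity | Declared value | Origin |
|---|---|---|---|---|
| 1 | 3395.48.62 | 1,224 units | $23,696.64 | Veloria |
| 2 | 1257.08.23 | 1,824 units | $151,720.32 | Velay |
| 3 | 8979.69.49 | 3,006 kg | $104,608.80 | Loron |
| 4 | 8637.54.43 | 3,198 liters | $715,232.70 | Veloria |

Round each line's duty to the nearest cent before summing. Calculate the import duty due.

Line 1 (3395.48.62, Veloria, 1,224 units, $23,696.64):
Base rate for 3395.48.62 is $2.36/unit.
Additional duty on 3395.48.62 from Veloria: +2.8% ad valorem. Applied ad valorem rate = 2.8%.
Duty = $23,696.64 × 2.8% + 1,224 × $2.36 = $3,552.15.
Line 2 (1257.08.23, Velay, 1,824 units, $151,720.32):
Base rate for 1257.08.23 is 25%.
1257.08.23 has an FTA preferential rate, but origin Velay is not Loron; base rate stands.
Duty = $151,720.32 × 25% = $37,930.08.
Line 3 (8979.69.49, Loron, 3,006 kg, $104,608.80):
Base rate for 8979.69.49 is 2% + $1.63/kg.
Origin Loron is the FTA partner but 8979.69.49 is not on the preference list; base rate stands.
Duty = $104,608.80 × 2% + 3,006 × $1.63 = $6,991.96.
Line 4 (8637.54.43, Veloria, 3,198 liters, $715,232.70):
Base rate for 8637.54.43 is 26%.
8637.54.43 has an FTA preferential rate, but origin Veloria is not Loron; base rate stands.
Duty = $715,232.70 × 26% = $185,960.50.
Total = $3,552.15 + $37,930.08 + $6,991.96 + $185,960.50 = $234,434.69.

$234,434.69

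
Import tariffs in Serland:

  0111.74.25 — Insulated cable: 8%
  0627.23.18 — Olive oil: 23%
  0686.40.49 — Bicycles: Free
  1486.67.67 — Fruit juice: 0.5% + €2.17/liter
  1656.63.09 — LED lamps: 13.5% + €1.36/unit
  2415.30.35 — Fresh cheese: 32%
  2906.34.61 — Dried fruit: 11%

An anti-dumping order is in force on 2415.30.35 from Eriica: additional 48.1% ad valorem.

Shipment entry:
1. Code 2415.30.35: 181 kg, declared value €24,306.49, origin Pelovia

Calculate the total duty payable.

€7,778.08

Line 1 (2415.30.35, Pelovia, 181 kg, €24,306.49):
Base rate for 2415.30.35 is 32%.
The additional-duty order on 2415.30.35 targets Eriica, not Pelovia; it does not apply.
Duty = €24,306.49 × 32% = €7,778.08.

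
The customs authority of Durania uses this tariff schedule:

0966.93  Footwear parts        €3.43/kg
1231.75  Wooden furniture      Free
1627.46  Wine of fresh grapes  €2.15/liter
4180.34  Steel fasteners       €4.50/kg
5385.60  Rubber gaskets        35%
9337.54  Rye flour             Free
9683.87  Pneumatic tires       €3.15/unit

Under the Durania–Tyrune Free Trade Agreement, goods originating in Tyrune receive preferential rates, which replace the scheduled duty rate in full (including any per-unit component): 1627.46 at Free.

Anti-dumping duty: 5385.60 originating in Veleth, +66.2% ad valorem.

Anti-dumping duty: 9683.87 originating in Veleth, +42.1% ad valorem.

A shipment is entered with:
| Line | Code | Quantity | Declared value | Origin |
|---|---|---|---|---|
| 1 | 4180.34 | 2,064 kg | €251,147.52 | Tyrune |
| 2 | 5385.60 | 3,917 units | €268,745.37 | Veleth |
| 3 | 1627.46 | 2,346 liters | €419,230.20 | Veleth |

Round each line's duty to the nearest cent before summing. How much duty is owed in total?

€286,302.21

Line 1 (4180.34, Tyrune, 2,064 kg, €251,147.52):
Base rate for 4180.34 is €4.50/kg.
Origin Tyrune is the FTA partner but 4180.34 is not on the preference list; base rate stands.
Duty = 2,064 × €4.50 = €9,288.00.
Line 2 (5385.60, Veleth, 3,917 units, €268,745.37):
Base rate for 5385.60 is 35%.
Additional duty on 5385.60 from Veleth: +66.2%. Applied ad valorem rate: 35% + 66.2% = 101.2%.
Duty = €268,745.37 × 101.2% = €271,970.31.
Line 3 (1627.46, Veleth, 2,346 liters, €419,230.20):
Base rate for 1627.46 is €2.15/liter.
1627.46 has an FTA preferential rate, but origin Veleth is not Tyrune; base rate stands.
Duty = 2,346 × €2.15 = €5,043.90.
Total = €9,288.00 + €271,970.31 + €5,043.90 = €286,302.21.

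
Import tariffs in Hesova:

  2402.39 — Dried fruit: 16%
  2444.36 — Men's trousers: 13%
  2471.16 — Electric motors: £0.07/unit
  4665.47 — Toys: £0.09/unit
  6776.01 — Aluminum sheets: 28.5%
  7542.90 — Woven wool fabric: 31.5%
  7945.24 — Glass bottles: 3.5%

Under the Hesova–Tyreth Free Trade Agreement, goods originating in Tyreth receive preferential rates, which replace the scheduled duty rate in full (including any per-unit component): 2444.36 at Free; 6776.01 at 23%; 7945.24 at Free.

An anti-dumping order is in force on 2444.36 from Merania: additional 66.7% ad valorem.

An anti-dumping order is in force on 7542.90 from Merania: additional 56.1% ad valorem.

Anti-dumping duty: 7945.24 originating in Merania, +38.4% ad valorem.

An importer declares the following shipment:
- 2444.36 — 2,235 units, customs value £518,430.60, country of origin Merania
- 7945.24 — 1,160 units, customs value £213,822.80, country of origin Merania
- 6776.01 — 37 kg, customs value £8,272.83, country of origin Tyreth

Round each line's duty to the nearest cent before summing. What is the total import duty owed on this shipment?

Line 1 (2444.36, Merania, 2,235 units, £518,430.60):
Base rate for 2444.36 is 13%.
2444.36 has an FTA preferential rate, but origin Merania is not Tyreth; base rate stands.
Additional duty on 2444.36 from Merania: +66.7%. Applied ad valorem rate: 13% + 66.7% = 79.7%.
Duty = £518,430.60 × 79.7% = £413,189.19.
Line 2 (7945.24, Merania, 1,160 units, £213,822.80):
Base rate for 7945.24 is 3.5%.
7945.24 has an FTA preferential rate, but origin Merania is not Tyreth; base rate stands.
Additional duty on 7945.24 from Merania: +38.4%. Applied ad valorem rate: 3.5% + 38.4% = 41.9%.
Duty = £213,822.80 × 41.9% = £89,591.75.
Line 3 (6776.01, Tyreth, 37 kg, £8,272.83):
Base rate for 6776.01 is 28.5%.
Origin Tyreth qualifies under the Hesova–Tyreth agreement and 6776.01 is covered: preferential rate 23% applies instead.
Duty = £8,272.83 × 23% = £1,902.75.
Total = £413,189.19 + £89,591.75 + £1,902.75 = £504,683.69.

£504,683.69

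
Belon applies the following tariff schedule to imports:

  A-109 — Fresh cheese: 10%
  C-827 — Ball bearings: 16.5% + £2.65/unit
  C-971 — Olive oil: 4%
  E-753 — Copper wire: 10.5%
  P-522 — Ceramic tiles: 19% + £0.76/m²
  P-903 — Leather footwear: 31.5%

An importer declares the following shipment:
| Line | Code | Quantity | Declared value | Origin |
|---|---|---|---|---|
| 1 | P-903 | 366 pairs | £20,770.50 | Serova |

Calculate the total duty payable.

£6,542.71

Line 1 (P-903, Serova, 366 pairs, £20,770.50):
Base rate for P-903 is 31.5%.
Duty = £20,770.50 × 31.5% = £6,542.71.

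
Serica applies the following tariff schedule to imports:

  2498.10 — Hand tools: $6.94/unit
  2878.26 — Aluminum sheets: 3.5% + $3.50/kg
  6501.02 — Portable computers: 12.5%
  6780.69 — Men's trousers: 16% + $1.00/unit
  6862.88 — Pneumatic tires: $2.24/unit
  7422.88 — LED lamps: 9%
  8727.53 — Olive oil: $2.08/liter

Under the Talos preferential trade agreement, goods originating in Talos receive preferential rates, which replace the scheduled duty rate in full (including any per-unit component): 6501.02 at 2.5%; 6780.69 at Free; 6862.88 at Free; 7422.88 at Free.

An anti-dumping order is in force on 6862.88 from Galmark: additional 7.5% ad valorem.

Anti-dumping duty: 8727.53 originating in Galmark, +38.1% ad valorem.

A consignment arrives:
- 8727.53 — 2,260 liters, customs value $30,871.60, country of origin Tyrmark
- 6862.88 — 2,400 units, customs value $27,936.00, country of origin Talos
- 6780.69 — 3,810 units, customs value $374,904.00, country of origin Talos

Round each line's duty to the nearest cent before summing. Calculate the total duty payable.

Line 1 (8727.53, Tyrmark, 2,260 liters, $30,871.60):
Base rate for 8727.53 is $2.08/liter.
The additional-duty order on 8727.53 targets Galmark, not Tyrmark; it does not apply.
Duty = 2,260 × $2.08 = $4,700.80.
Line 2 (6862.88, Talos, 2,400 units, $27,936.00):
Base rate for 6862.88 is $2.24/unit.
Origin Talos qualifies under the Serica–Talos agreement and 6862.88 is covered: preferential rate Free applies instead.
The additional-duty order on 6862.88 targets Galmark, not Talos; it does not apply.
Duty = $27,936.00 × 0% = $0.00.
Line 3 (6780.69, Talos, 3,810 units, $374,904.00):
Base rate for 6780.69 is 16% + $1.00/unit.
Origin Talos qualifies under the Serica–Talos agreement and 6780.69 is covered: preferential rate Free applies instead.
Duty = $374,904.00 × 0% = $0.00.
Total = $4,700.80 + $0.00 + $0.00 = $4,700.80.

$4,700.80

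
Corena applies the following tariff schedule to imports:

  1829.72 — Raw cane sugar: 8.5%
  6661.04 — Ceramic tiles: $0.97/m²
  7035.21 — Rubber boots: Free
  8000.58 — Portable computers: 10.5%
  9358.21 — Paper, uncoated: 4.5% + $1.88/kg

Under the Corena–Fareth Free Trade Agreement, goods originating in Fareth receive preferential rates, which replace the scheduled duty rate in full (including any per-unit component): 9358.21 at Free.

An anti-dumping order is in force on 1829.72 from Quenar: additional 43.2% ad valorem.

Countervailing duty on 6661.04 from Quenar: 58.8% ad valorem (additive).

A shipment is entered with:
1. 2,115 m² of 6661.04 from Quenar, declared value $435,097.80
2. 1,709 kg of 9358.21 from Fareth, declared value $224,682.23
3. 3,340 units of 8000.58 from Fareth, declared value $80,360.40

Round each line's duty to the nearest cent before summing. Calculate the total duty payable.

$266,326.90

Line 1 (6661.04, Quenar, 2,115 m², $435,097.80):
Base rate for 6661.04 is $0.97/m².
Additional duty on 6661.04 from Quenar: +58.8% ad valorem. Applied ad valorem rate = 58.8%.
Duty = $435,097.80 × 58.8% + 2,115 × $0.97 = $257,889.06.
Line 2 (9358.21, Fareth, 1,709 kg, $224,682.23):
Base rate for 9358.21 is 4.5% + $1.88/kg.
Origin Fareth qualifies under the Corena–Fareth agreement and 9358.21 is covered: preferential rate Free applies instead.
Duty = $224,682.23 × 0% = $0.00.
Line 3 (8000.58, Fareth, 3,340 units, $80,360.40):
Base rate for 8000.58 is 10.5%.
Origin Fareth is the FTA partner but 8000.58 is not on the preference list; base rate stands.
Duty = $80,360.40 × 10.5% = $8,437.84.
Total = $257,889.06 + $0.00 + $8,437.84 = $266,326.90.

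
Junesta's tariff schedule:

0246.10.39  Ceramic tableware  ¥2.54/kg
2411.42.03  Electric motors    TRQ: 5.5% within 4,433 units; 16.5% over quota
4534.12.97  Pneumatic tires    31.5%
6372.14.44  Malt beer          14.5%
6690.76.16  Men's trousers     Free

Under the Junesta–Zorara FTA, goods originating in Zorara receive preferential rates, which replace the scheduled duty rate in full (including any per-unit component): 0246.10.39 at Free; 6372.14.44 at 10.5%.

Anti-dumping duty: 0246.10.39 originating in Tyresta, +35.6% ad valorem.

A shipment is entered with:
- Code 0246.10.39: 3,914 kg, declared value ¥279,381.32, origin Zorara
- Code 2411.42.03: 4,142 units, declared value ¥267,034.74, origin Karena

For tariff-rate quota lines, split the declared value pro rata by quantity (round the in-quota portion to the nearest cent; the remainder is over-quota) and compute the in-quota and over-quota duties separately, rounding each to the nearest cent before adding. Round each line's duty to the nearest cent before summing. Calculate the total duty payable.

Line 1 (0246.10.39, Zorara, 3,914 kg, ¥279,381.32):
Base rate for 0246.10.39 is ¥2.54/kg.
Origin Zorara qualifies under the Junesta–Zorara agreement and 0246.10.39 is covered: preferential rate Free applies instead.
The additional-duty order on 0246.10.39 targets Tyresta, not Zorara; it does not apply.
Duty = ¥279,381.32 × 0% = ¥0.00.
Line 2 (2411.42.03, Karena, 4,142 units, ¥267,034.74):
Code 2411.42.03 is under a tariff-rate quota (threshold 4,433 units). Quantity 4,142 units is within the quota, so the in-quota rate 5.5% applies to the full value.
Duty = ¥267,034.74 × 5.5% = ¥14,686.91.
Total = ¥0.00 + ¥14,686.91 = ¥14,686.91.

¥14,686.91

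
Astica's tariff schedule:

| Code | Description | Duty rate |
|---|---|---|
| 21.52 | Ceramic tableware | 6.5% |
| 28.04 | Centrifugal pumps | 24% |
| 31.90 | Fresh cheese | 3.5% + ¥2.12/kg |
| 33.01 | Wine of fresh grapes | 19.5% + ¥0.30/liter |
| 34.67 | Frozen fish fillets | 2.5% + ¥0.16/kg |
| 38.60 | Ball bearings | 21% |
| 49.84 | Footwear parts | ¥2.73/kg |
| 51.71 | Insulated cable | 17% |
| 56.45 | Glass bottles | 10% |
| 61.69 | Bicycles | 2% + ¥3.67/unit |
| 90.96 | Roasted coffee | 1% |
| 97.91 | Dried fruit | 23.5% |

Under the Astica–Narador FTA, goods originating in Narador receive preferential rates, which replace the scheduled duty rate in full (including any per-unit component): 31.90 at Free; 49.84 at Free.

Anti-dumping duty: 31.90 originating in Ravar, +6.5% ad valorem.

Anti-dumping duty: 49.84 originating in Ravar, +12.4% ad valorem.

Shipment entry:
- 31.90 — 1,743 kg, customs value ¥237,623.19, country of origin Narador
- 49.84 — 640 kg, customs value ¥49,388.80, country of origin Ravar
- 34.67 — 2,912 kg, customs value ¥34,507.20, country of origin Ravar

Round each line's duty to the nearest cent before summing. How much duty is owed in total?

Line 1 (31.90, Narador, 1,743 kg, ¥237,623.19):
Base rate for 31.90 is 3.5% + ¥2.12/kg.
Origin Narador qualifies under the Astica–Narador agreement and 31.90 is covered: preferential rate Free applies instead.
The additional-duty order on 31.90 targets Ravar, not Narador; it does not apply.
Duty = ¥237,623.19 × 0% = ¥0.00.
Line 2 (49.84, Ravar, 640 kg, ¥49,388.80):
Base rate for 49.84 is ¥2.73/kg.
49.84 has an FTA preferential rate, but origin Ravar is not Narador; base rate stands.
Additional duty on 49.84 from Ravar: +12.4% ad valorem. Applied ad valorem rate = 12.4%.
Duty = ¥49,388.80 × 12.4% + 640 × ¥2.73 = ¥7,871.41.
Line 3 (34.67, Ravar, 2,912 kg, ¥34,507.20):
Base rate for 34.67 is 2.5% + ¥0.16/kg.
Duty = ¥34,507.20 × 2.5% + 2,912 × ¥0.16 = ¥1,328.60.
Total = ¥0.00 + ¥7,871.41 + ¥1,328.60 = ¥9,200.01.

¥9,200.01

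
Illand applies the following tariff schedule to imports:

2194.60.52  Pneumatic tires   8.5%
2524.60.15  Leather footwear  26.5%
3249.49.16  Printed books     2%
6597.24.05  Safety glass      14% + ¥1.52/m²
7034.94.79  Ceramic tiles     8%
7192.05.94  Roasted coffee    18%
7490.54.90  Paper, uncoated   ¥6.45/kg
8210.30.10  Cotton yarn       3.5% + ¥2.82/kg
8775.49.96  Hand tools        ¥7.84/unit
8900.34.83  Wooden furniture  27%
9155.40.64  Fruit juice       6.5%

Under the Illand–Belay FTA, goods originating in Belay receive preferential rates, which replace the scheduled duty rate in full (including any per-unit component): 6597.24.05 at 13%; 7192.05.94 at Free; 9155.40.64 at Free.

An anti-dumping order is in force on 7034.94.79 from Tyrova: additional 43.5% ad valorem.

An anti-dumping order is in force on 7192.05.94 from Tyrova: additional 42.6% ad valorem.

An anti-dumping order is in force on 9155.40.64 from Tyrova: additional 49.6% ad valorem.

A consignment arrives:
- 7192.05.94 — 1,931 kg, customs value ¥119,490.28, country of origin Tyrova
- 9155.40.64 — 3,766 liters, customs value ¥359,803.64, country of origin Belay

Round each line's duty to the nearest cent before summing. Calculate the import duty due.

Line 1 (7192.05.94, Tyrova, 1,931 kg, ¥119,490.28):
Base rate for 7192.05.94 is 18%.
7192.05.94 has an FTA preferential rate, but origin Tyrova is not Belay; base rate stands.
Additional duty on 7192.05.94 from Tyrova: +42.6%. Applied ad valorem rate: 18% + 42.6% = 60.6%.
Duty = ¥119,490.28 × 60.6% = ¥72,411.11.
Line 2 (9155.40.64, Belay, 3,766 liters, ¥359,803.64):
Base rate for 9155.40.64 is 6.5%.
Origin Belay qualifies under the Illand–Belay agreement and 9155.40.64 is covered: preferential rate Free applies instead.
The additional-duty order on 9155.40.64 targets Tyrova, not Belay; it does not apply.
Duty = ¥359,803.64 × 0% = ¥0.00.
Total = ¥72,411.11 + ¥0.00 = ¥72,411.11.

¥72,411.11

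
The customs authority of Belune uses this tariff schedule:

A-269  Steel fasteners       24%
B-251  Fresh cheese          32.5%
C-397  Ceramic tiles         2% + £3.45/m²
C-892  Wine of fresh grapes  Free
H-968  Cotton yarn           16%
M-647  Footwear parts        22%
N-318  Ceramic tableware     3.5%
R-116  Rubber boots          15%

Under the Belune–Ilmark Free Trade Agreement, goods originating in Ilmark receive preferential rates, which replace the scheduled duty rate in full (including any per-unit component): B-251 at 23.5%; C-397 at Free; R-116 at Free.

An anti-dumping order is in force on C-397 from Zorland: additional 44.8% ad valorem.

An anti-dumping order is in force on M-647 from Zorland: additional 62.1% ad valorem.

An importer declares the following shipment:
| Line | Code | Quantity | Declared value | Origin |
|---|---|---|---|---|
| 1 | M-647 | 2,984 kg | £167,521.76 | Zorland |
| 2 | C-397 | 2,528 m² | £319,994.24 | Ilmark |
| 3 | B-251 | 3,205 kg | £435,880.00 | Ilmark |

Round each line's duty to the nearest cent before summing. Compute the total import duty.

£243,317.60

Line 1 (M-647, Zorland, 2,984 kg, £167,521.76):
Base rate for M-647 is 22%.
Additional duty on M-647 from Zorland: +62.1%. Applied ad valorem rate: 22% + 62.1% = 84.1%.
Duty = £167,521.76 × 84.1% = £140,885.80.
Line 2 (C-397, Ilmark, 2,528 m², £319,994.24):
Base rate for C-397 is 2% + £3.45/m².
Origin Ilmark qualifies under the Belune–Ilmark agreement and C-397 is covered: preferential rate Free applies instead.
The additional-duty order on C-397 targets Zorland, not Ilmark; it does not apply.
Duty = £319,994.24 × 0% = £0.00.
Line 3 (B-251, Ilmark, 3,205 kg, £435,880.00):
Base rate for B-251 is 32.5%.
Origin Ilmark qualifies under the Belune–Ilmark agreement and B-251 is covered: preferential rate 23.5% applies instead.
Duty = £435,880.00 × 23.5% = £102,431.80.
Total = £140,885.80 + £0.00 + £102,431.80 = £243,317.60.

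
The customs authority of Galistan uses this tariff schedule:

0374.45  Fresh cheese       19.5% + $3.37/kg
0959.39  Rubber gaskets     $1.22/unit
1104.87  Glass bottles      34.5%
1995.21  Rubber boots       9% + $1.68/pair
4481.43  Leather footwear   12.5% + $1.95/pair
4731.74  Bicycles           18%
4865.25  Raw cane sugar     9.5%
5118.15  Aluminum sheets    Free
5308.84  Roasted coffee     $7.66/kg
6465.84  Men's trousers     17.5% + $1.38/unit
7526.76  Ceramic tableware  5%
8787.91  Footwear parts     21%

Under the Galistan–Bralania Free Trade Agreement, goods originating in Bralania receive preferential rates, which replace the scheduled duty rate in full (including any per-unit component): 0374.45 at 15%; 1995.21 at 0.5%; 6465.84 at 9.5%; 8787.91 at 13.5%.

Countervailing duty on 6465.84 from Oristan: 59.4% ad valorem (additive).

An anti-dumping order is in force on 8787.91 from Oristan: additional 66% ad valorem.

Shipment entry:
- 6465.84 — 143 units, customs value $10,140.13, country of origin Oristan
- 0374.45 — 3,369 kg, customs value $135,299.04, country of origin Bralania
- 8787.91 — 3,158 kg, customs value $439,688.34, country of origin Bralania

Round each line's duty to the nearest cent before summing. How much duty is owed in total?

$87,647.89

Line 1 (6465.84, Oristan, 143 units, $10,140.13):
Base rate for 6465.84 is 17.5% + $1.38/unit.
6465.84 has an FTA preferential rate, but origin Oristan is not Bralania; base rate stands.
Additional duty on 6465.84 from Oristan: +59.4%. Applied ad valorem rate: 17.5% + 59.4% = 76.9%.
Duty = $10,140.13 × 76.9% + 143 × $1.38 = $7,995.10.
Line 2 (0374.45, Bralania, 3,369 kg, $135,299.04):
Base rate for 0374.45 is 19.5% + $3.37/kg.
Origin Bralania qualifies under the Galistan–Bralania agreement and 0374.45 is covered: preferential rate 15% applies instead.
Duty = $135,299.04 × 15% = $20,294.86.
Line 3 (8787.91, Bralania, 3,158 kg, $439,688.34):
Base rate for 8787.91 is 21%.
Origin Bralania qualifies under the Galistan–Bralania agreement and 8787.91 is covered: preferential rate 13.5% applies instead.
The additional-duty order on 8787.91 targets Oristan, not Bralania; it does not apply.
Duty = $439,688.34 × 13.5% = $59,357.93.
Total = $7,995.10 + $20,294.86 + $59,357.93 = $87,647.89.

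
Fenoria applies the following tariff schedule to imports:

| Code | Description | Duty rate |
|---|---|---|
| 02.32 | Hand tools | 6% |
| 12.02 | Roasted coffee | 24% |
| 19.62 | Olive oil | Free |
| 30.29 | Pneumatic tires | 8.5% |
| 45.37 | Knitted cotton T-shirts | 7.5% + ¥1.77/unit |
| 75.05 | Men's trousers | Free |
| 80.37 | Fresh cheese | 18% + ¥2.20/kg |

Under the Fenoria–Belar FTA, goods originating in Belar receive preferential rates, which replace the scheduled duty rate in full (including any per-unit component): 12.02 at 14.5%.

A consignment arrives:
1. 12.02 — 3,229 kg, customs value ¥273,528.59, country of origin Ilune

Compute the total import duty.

¥65,646.86

Line 1 (12.02, Ilune, 3,229 kg, ¥273,528.59):
Base rate for 12.02 is 24%.
12.02 has an FTA preferential rate, but origin Ilune is not Belar; base rate stands.
Duty = ¥273,528.59 × 24% = ¥65,646.86.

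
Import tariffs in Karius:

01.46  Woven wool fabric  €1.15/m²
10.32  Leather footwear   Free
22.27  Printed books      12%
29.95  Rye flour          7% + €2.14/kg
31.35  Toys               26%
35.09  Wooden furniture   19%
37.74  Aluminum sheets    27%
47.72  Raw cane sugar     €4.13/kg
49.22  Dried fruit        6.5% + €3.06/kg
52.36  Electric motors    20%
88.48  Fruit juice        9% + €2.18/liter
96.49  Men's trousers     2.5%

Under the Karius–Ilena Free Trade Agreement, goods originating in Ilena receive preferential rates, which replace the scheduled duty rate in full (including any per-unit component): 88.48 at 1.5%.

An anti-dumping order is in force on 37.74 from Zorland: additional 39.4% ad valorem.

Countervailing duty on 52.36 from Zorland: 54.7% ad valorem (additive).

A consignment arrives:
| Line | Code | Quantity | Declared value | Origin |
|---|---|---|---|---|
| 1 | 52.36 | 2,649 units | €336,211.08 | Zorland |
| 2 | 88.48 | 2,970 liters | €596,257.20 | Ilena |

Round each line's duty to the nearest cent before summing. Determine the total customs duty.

€260,093.54

Line 1 (52.36, Zorland, 2,649 units, €336,211.08):
Base rate for 52.36 is 20%.
Additional duty on 52.36 from Zorland: +54.7%. Applied ad valorem rate: 20% + 54.7% = 74.7%.
Duty = €336,211.08 × 74.7% = €251,149.68.
Line 2 (88.48, Ilena, 2,970 liters, €596,257.20):
Base rate for 88.48 is 9% + €2.18/liter.
Origin Ilena qualifies under the Karius–Ilena agreement and 88.48 is covered: preferential rate 1.5% applies instead.
Duty = €596,257.20 × 1.5% = €8,943.86.
Total = €251,149.68 + €8,943.86 = €260,093.54.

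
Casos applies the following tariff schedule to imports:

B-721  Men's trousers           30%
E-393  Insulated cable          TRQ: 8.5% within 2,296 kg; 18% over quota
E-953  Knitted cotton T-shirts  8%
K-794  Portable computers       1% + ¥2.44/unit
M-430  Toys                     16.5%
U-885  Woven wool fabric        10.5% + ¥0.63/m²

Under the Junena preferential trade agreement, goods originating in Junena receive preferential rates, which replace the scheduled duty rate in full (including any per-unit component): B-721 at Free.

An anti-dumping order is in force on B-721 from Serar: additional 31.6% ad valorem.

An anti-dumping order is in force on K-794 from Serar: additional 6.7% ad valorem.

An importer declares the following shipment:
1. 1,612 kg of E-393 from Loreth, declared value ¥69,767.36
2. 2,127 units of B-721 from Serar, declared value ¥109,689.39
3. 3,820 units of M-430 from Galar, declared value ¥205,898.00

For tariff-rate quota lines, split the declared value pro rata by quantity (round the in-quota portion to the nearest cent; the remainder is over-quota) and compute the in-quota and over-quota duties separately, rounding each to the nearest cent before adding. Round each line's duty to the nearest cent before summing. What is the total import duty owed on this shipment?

¥107,472.06

Line 1 (E-393, Loreth, 1,612 kg, ¥69,767.36):
Code E-393 is under a tariff-rate quota (threshold 2,296 kg). Quantity 1,612 kg is within the quota, so the in-quota rate 8.5% applies to the full value.
Duty = ¥69,767.36 × 8.5% = ¥5,930.23.
Line 2 (B-721, Serar, 2,127 units, ¥109,689.39):
Base rate for B-721 is 30%.
B-721 has an FTA preferential rate, but origin Serar is not Junena; base rate stands.
Additional duty on B-721 from Serar: +31.6%. Applied ad valorem rate: 30% + 31.6% = 61.6%.
Duty = ¥109,689.39 × 61.6% = ¥67,568.66.
Line 3 (M-430, Galar, 3,820 units, ¥205,898.00):
Base rate for M-430 is 16.5%.
Duty = ¥205,898.00 × 16.5% = ¥33,973.17.
Total = ¥5,930.23 + ¥67,568.66 + ¥33,973.17 = ¥107,472.06.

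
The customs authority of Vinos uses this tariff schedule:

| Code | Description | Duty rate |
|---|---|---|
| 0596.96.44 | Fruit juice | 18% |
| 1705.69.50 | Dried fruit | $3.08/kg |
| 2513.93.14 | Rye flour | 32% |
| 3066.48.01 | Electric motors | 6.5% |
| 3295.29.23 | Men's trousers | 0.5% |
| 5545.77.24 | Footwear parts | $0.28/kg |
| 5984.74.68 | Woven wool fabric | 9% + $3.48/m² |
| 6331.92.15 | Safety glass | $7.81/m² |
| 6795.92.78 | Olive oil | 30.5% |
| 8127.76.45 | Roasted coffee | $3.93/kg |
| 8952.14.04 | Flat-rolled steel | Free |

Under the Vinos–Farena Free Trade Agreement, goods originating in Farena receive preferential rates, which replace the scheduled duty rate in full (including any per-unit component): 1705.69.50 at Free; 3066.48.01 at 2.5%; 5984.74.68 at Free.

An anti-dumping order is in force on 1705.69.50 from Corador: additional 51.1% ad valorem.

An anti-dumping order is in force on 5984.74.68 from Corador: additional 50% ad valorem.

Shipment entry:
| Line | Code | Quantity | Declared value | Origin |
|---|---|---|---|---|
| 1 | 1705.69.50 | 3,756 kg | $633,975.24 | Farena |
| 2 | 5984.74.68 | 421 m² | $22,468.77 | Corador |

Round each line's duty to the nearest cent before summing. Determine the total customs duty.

Line 1 (1705.69.50, Farena, 3,756 kg, $633,975.24):
Base rate for 1705.69.50 is $3.08/kg.
Origin Farena qualifies under the Vinos–Farena agreement and 1705.69.50 is covered: preferential rate Free applies instead.
The additional-duty order on 1705.69.50 targets Corador, not Farena; it does not apply.
Duty = $633,975.24 × 0% = $0.00.
Line 2 (5984.74.68, Corador, 421 m², $22,468.77):
Base rate for 5984.74.68 is 9% + $3.48/m².
5984.74.68 has an FTA preferential rate, but origin Corador is not Farena; base rate stands.
Additional duty on 5984.74.68 from Corador: +50%. Applied ad valorem rate: 9% + 50% = 59%.
Duty = $22,468.77 × 59% + 421 × $3.48 = $14,721.65.
Total = $0.00 + $14,721.65 = $14,721.65.

$14,721.65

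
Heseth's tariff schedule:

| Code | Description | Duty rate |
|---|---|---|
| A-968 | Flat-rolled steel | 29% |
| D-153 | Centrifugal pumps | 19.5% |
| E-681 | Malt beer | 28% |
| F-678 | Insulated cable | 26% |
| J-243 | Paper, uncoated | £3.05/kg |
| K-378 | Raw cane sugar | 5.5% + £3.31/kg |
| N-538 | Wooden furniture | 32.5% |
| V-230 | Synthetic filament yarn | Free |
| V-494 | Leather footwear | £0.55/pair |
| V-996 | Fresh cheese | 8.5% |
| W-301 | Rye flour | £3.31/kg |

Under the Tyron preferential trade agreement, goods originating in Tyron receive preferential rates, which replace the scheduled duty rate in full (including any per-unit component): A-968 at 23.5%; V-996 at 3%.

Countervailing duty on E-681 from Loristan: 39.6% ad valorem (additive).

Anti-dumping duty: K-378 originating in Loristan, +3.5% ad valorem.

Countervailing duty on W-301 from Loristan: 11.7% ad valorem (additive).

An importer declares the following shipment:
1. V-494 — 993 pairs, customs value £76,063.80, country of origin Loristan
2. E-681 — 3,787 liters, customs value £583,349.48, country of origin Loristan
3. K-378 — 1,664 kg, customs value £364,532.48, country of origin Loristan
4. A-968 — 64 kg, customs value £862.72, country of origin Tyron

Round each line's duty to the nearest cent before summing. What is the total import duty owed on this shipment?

Line 1 (V-494, Loristan, 993 pairs, £76,063.80):
Base rate for V-494 is £0.55/pair.
Duty = 993 × £0.55 = £546.15.
Line 2 (E-681, Loristan, 3,787 liters, £583,349.48):
Base rate for E-681 is 28%.
Additional duty on E-681 from Loristan: +39.6%. Applied ad valorem rate: 28% + 39.6% = 67.6%.
Duty = £583,349.48 × 67.6% = £394,344.25.
Line 3 (K-378, Loristan, 1,664 kg, £364,532.48):
Base rate for K-378 is 5.5% + £3.31/kg.
Additional duty on K-378 from Loristan: +3.5%. Applied ad valorem rate: 5.5% + 3.5% = 9%.
Duty = £364,532.48 × 9% + 1,664 × £3.31 = £38,315.76.
Line 4 (A-968, Tyron, 64 kg, £862.72):
Base rate for A-968 is 29%.
Origin Tyron qualifies under the Heseth–Tyron agreement and A-968 is covered: preferential rate 23.5% applies instead.
Duty = £862.72 × 23.5% = £202.74.
Total = £546.15 + £394,344.25 + £38,315.76 + £202.74 = £433,408.90.

£433,408.90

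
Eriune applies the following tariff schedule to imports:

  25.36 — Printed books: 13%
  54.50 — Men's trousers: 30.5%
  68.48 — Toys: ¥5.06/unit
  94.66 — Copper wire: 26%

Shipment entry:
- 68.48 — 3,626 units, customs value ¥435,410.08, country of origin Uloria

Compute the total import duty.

Line 1 (68.48, Uloria, 3,626 units, ¥435,410.08):
Base rate for 68.48 is ¥5.06/unit.
Duty = 3,626 × ¥5.06 = ¥18,347.56.

¥18,347.56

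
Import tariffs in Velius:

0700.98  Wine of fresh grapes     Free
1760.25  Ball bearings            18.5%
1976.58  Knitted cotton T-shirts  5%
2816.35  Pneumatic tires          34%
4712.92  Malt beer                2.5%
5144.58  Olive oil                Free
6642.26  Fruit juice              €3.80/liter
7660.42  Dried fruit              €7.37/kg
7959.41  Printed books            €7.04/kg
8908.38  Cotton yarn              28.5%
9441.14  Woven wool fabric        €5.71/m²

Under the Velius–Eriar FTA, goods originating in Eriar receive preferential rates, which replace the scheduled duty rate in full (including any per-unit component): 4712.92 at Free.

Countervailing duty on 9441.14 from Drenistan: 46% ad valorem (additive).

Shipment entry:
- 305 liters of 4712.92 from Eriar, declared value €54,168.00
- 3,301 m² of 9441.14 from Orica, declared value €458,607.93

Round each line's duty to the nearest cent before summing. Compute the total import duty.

€18,848.71

Line 1 (4712.92, Eriar, 305 liters, €54,168.00):
Base rate for 4712.92 is 2.5%.
Origin Eriar qualifies under the Velius–Eriar agreement and 4712.92 is covered: preferential rate Free applies instead.
Duty = €54,168.00 × 0% = €0.00.
Line 2 (9441.14, Orica, 3,301 m², €458,607.93):
Base rate for 9441.14 is €5.71/m².
The additional-duty order on 9441.14 targets Drenistan, not Orica; it does not apply.
Duty = 3,301 × €5.71 = €18,848.71.
Total = €0.00 + €18,848.71 = €18,848.71.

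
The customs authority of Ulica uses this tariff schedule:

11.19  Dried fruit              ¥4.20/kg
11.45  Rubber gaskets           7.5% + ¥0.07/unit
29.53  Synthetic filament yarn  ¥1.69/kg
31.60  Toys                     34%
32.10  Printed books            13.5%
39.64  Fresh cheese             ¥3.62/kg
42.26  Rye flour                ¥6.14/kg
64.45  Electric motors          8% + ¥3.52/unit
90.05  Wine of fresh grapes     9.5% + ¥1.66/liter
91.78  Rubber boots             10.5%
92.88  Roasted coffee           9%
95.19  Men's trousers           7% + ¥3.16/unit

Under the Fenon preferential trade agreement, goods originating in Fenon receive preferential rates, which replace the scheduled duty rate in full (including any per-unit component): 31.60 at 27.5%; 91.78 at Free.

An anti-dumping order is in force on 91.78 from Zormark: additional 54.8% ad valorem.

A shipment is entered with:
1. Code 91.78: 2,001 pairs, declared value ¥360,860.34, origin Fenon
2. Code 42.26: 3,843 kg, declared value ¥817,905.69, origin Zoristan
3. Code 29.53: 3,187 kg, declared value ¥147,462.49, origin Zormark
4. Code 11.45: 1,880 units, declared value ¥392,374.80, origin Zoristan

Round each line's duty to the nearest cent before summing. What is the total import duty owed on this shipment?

Line 1 (91.78, Fenon, 2,001 pairs, ¥360,860.34):
Base rate for 91.78 is 10.5%.
Origin Fenon qualifies under the Ulica–Fenon agreement and 91.78 is covered: preferential rate Free applies instead.
The additional-duty order on 91.78 targets Zormark, not Fenon; it does not apply.
Duty = ¥360,860.34 × 0% = ¥0.00.
Line 2 (42.26, Zoristan, 3,843 kg, ¥817,905.69):
Base rate for 42.26 is ¥6.14/kg.
Duty = 3,843 × ¥6.14 = ¥23,596.02.
Line 3 (29.53, Zormark, 3,187 kg, ¥147,462.49):
Base rate for 29.53 is ¥1.69/kg.
Duty = 3,187 × ¥1.69 = ¥5,386.03.
Line 4 (11.45, Zoristan, 1,880 units, ¥392,374.80):
Base rate for 11.45 is 7.5% + ¥0.07/unit.
Duty = ¥392,374.80 × 7.5% + 1,880 × ¥0.07 = ¥29,559.71.
Total = ¥0.00 + ¥23,596.02 + ¥5,386.03 + ¥29,559.71 = ¥58,541.76.

¥58,541.76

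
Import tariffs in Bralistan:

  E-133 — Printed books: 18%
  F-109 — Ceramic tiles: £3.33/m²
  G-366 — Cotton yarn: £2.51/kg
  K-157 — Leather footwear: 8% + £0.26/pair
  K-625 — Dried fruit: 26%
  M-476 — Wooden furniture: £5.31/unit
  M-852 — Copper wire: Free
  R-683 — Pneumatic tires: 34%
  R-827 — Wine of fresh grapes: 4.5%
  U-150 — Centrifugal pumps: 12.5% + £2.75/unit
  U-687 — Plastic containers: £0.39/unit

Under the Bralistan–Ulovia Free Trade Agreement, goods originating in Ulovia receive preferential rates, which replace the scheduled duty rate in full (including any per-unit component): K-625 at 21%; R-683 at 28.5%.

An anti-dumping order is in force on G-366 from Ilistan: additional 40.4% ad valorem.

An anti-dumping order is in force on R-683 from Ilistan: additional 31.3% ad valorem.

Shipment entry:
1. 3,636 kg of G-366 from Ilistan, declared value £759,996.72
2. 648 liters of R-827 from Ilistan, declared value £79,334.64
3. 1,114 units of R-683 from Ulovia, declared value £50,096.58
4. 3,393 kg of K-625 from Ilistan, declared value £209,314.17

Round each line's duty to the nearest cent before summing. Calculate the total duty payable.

£388,434.30

Line 1 (G-366, Ilistan, 3,636 kg, £759,996.72):
Base rate for G-366 is £2.51/kg.
Additional duty on G-366 from Ilistan: +40.4% ad valorem. Applied ad valorem rate = 40.4%.
Duty = £759,996.72 × 40.4% + 3,636 × £2.51 = £316,165.03.
Line 2 (R-827, Ilistan, 648 liters, £79,334.64):
Base rate for R-827 is 4.5%.
Duty = £79,334.64 × 4.5% = £3,570.06.
Line 3 (R-683, Ulovia, 1,114 units, £50,096.58):
Base rate for R-683 is 34%.
Origin Ulovia qualifies under the Bralistan–Ulovia agreement and R-683 is covered: preferential rate 28.5% applies instead.
The additional-duty order on R-683 targets Ilistan, not Ulovia; it does not apply.
Duty = £50,096.58 × 28.5% = £14,277.53.
Line 4 (K-625, Ilistan, 3,393 kg, £209,314.17):
Base rate for K-625 is 26%.
K-625 has an FTA preferential rate, but origin Ilistan is not Ulovia; base rate stands.
Duty = £209,314.17 × 26% = £54,421.68.
Total = £316,165.03 + £3,570.06 + £14,277.53 + £54,421.68 = £388,434.30.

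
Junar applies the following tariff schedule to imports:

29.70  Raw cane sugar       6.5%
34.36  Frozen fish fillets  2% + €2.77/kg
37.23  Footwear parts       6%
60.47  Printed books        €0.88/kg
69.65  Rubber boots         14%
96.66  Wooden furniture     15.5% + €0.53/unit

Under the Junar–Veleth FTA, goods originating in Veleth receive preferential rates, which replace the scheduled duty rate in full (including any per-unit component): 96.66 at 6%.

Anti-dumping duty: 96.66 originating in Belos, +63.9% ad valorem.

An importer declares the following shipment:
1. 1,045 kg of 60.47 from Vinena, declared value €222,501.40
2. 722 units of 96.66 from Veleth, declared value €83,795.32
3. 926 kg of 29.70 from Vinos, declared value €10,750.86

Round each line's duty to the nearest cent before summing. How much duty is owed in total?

Line 1 (60.47, Vinena, 1,045 kg, €222,501.40):
Base rate for 60.47 is €0.88/kg.
Duty = 1,045 × €0.88 = €919.60.
Line 2 (96.66, Veleth, 722 units, €83,795.32):
Base rate for 96.66 is 15.5% + €0.53/unit.
Origin Veleth qualifies under the Junar–Veleth agreement and 96.66 is covered: preferential rate 6% applies instead.
The additional-duty order on 96.66 targets Belos, not Veleth; it does not apply.
Duty = €83,795.32 × 6% = €5,027.72.
Line 3 (29.70, Vinos, 926 kg, €10,750.86):
Base rate for 29.70 is 6.5%.
Duty = €10,750.86 × 6.5% = €698.81.
Total = €919.60 + €5,027.72 + €698.81 = €6,646.13.

€6,646.13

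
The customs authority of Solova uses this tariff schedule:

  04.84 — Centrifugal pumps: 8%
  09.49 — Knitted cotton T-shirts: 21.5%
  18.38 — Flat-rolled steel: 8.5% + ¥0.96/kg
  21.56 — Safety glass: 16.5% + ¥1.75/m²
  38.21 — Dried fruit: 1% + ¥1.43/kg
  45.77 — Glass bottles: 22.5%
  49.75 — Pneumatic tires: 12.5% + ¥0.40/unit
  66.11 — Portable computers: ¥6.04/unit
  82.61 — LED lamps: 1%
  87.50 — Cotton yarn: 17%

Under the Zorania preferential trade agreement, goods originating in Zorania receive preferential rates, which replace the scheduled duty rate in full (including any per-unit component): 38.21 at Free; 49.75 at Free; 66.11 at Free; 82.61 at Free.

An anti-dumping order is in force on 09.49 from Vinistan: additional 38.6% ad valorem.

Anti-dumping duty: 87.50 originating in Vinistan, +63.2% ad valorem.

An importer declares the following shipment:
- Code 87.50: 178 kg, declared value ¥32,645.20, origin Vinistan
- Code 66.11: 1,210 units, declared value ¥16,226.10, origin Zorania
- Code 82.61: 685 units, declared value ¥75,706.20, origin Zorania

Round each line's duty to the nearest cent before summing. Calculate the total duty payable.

Line 1 (87.50, Vinistan, 178 kg, ¥32,645.20):
Base rate for 87.50 is 17%.
Additional duty on 87.50 from Vinistan: +63.2%. Applied ad valorem rate: 17% + 63.2% = 80.2%.
Duty = ¥32,645.20 × 80.2% = ¥26,181.45.
Line 2 (66.11, Zorania, 1,210 units, ¥16,226.10):
Base rate for 66.11 is ¥6.04/unit.
Origin Zorania qualifies under the Solova–Zorania agreement and 66.11 is covered: preferential rate Free applies instead.
Duty = ¥16,226.10 × 0% = ¥0.00.
Line 3 (82.61, Zorania, 685 units, ¥75,706.20):
Base rate for 82.61 is 1%.
Origin Zorania qualifies under the Solova–Zorania agreement and 82.61 is covered: preferential rate Free applies instead.
Duty = ¥75,706.20 × 0% = ¥0.00.
Total = ¥26,181.45 + ¥0.00 + ¥0.00 = ¥26,181.45.

¥26,181.45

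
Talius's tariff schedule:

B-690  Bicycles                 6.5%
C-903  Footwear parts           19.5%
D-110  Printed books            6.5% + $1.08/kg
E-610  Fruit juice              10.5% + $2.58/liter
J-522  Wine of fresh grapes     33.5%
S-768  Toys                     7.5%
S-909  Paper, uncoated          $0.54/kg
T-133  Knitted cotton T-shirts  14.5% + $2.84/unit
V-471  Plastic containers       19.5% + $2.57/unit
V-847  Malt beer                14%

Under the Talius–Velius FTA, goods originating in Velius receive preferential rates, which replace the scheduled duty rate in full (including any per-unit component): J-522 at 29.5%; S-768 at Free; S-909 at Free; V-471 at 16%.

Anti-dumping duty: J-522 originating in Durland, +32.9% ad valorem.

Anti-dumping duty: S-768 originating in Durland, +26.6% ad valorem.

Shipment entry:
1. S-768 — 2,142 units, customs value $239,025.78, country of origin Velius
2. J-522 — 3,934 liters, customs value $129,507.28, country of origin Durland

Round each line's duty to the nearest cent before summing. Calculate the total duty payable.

Line 1 (S-768, Velius, 2,142 units, $239,025.78):
Base rate for S-768 is 7.5%.
Origin Velius qualifies under the Talius–Velius agreement and S-768 is covered: preferential rate Free applies instead.
The additional-duty order on S-768 targets Durland, not Velius; it does not apply.
Duty = $239,025.78 × 0% = $0.00.
Line 2 (J-522, Durland, 3,934 liters, $129,507.28):
Base rate for J-522 is 33.5%.
J-522 has an FTA preferential rate, but origin Durland is not Velius; base rate stands.
Additional duty on J-522 from Durland: +32.9%. Applied ad valorem rate: 33.5% + 32.9% = 66.4%.
Duty = $129,507.28 × 66.4% = $85,992.83.
Total = $0.00 + $85,992.83 = $85,992.83.

$85,992.83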